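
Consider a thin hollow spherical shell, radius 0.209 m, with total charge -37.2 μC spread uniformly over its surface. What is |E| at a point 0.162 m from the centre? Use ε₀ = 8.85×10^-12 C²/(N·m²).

Take a concentric spherical Gaussian surface of radius r = 0.162 m (inside the shell, r < 0.209 m).
All the charge is outside the Gaussian surface: Q_enc = 0, hence E = 0 everywhere inside the shell.

|E| = 0 V/m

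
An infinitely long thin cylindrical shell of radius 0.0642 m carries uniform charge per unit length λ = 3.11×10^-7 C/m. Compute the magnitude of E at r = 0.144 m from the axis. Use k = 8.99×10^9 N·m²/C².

|E| = 3.88e4 N/C

By cylindrical symmetry E is radial; use a coaxial Gaussian cylinder of radius 0.144 m and length L (r > 0.0642 m).
The full line charge is enclosed: λ_enc = 3.11e-7 C/m.
Applying ∮E·dA = Q_enc/ε₀ with the end caps contributing no flux:
E = 2k|λ_enc|/r = 2(8.99×10^9)(3.11×10^-7)/(0.144) = 3.88e4 N/C.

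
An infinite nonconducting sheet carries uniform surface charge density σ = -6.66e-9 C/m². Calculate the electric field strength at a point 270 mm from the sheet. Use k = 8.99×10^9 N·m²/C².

E = 376 N/C

Choose a cylindrical pillbox piercing the sheet, end faces (area A) parallel to it.
Flux Φ = 2EA and Q_enc = σA, so 2EA = σA/ε₀ ⇒ E = |σ|/(2ε₀), independent of distance.
E = 2πk|σ| = 2π(8.99×10^9)(6.66×10^-9) = 376 N/C.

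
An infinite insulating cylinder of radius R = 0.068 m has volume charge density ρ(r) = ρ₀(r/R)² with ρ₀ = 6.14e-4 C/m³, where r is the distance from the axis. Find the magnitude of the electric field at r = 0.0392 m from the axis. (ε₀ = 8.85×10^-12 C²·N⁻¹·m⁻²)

Take a coaxial cylindrical Gaussian surface of radius r = 0.0392 m and length L (r < R).
Integrating ρ over the cross-section to radius r: λ_enc = (2πρ₀/R²) ∫₀^r r'^3 dr' = 2πρ₀ r^4/(4·R²) = 4.925×10^-7 C/m.
Since E is radial and uniform over the curved surface, Φ = E·2πrL = Q_enc/ε₀ = λ_enc L/ε₀.
E = |λ_enc|/(2πε₀r) = (4.925×10^-7)/(2π·8.85×10^-12·0.0392) = 2.26e5 N/C.

|E| = 2.26×10^5 N/C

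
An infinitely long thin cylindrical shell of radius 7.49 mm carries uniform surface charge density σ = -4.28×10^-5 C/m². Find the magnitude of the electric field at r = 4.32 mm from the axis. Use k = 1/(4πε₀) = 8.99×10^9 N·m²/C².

By cylindrical symmetry E is radial; use a coaxial Gaussian cylinder of radius 4.32 mm and length L (r < 7.49 mm, inside the shell).
All the surface charge lies outside this cylinder: Q_enc = 0, hence E = 0.

|E| = 0 V/m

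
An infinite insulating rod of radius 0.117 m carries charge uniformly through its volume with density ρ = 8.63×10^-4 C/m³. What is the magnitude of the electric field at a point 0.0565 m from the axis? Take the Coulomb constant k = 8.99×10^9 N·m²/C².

Choose a coaxial cylinder of radius r = 0.0565 m (arbitrary length L) as the Gaussian surface (r < R).
Charge inside radius r per length L is ρ·πr²·L, so λ_enc = ρπr² = 8.655×10^-6 C/m.
By Gauss's law (flux through the curved wall only), E·2πrL = λ_enc L/ε₀.
E = 2k|λ_enc|/r = 2(8.99×10^9)(8.655×10^-6)/(0.0565) = 2.75e6 N/C.

2.75×10^6 N/C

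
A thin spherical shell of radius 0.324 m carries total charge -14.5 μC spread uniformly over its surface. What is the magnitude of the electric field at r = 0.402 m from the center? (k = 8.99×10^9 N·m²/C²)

|E| ≈ 8.07×10^5 V/m

Symmetry ⇒ E = E(r) r̂. Gaussian sphere of radius r = 0.402 m (r > 0.324 m).
The entire shell is enclosed: Q_enc = -1.45×10^-5 C.
Since E is radial and uniform over the Gaussian sphere, Φ = E·4πr² = Q_enc/ε₀.
E = k|Q_enc|/r² = (8.99×10^9)(1.45e-5)/(0.402)² = 8.07×10^5 N/C.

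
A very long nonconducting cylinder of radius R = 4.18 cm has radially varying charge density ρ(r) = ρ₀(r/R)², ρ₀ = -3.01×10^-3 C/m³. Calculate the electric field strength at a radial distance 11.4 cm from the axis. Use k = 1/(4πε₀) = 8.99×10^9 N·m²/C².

E ≈ 1.30×10^6 N/C

Take a coaxial cylindrical Gaussian surface of radius r = 11.4 cm and length L (r > R, full charge per length enclosed).
λ_enc = 2π ∫₀^R ρ₀(r'/R)^2 r' dr' = 2πρ₀R²/4 = -8.261×10^-6 C/m.
Gauss's law: E·2πrL = λ_enc L/ε₀.
E = 2k|λ_enc|/r = 2(8.99×10^9)(8.261×10^-6)/(0.114) = 1.30e6 N/C.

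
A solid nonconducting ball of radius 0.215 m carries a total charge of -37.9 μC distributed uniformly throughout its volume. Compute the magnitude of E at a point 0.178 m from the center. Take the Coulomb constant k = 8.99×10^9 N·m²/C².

E ≈ 6.10e6 V/m

Symmetry ⇒ E = E(r) r̂. Gaussian sphere of radius r = 0.178 m (r < R).
Only the charge within r is enclosed: Q_enc = Q·(r/R)³ = (-37.9 μC)·(0.178 m/0.215 m)³ = -2.151×10^-5 C.
Gauss's law: E·4πr² = Q_enc/ε₀.
E = k|Q_enc|/r² = (8.99×10^9)(2.151×10^-5)/(0.178)² = 6.10×10^6 N/C.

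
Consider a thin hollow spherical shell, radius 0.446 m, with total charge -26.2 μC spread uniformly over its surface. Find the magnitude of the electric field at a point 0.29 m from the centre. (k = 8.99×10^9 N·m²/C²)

By spherical symmetry E is radial; choose a Gaussian sphere of radius r = 0.29 m (inside the shell, r < 0.446 m).
All the charge is outside the Gaussian surface: Q_enc = 0, hence E = 0 everywhere inside the shell.

|E| = 0 N/C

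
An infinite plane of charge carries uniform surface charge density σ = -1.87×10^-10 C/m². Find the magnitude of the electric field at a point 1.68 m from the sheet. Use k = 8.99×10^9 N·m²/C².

E = 10.6 N/C

By planar symmetry E is perpendicular to the sheet and uniform; use a Gaussian pillbox with flat faces of area A on each side of the sheet.
Only the two end caps contribute flux: Φ = 2EA. With Q_enc = σA, Gauss's law gives E = |σ|/(2ε₀).
E = 2πk|σ| = 2π(8.99×10^9)(1.87×10^-10) = 10.6 N/C.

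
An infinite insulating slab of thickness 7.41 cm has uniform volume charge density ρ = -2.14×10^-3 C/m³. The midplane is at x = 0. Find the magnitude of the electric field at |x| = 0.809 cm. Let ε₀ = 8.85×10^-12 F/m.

By symmetry E is perpendicular to the slab. A Gaussian pillbox from −0.809 cm to +0.809 cm (face area A) lies entirely within the slab.
Q_enc = ρ·(2x)·A and flux = 2EA, so 2EA = 2ρxA/ε₀ ⇒ E = |ρ|x/ε₀.
E = (2.14e-3)(0.00809)/(8.85×10^-12) = 1.96e6 N/C.

|E| = 1.96×10^6 N/C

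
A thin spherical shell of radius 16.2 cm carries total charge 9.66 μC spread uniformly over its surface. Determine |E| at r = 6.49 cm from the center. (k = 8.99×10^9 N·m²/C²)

Use a concentric Gaussian sphere at r = 6.49 cm (inside the shell, r < 16.2 cm).
No charge lies within this surface, so Q_enc = 0 and Gauss's law gives E·4πr² = 0 ⇒ E = 0.

E = 0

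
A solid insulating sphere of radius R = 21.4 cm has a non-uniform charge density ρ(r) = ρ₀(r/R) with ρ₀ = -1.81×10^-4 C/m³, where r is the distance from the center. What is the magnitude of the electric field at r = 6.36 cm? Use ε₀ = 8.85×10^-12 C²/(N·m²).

By spherical symmetry E is radial; choose a Gaussian sphere of radius r = 6.36 cm (r < R).
Integrate the density: Q_enc = 4π ∫₀^r ρ₀(r'/R)^1 r'² dr' = 4πρ₀ r^4/(4·R) = -4.348×10^-8 C.
Since E is radial and uniform over the Gaussian sphere, Φ = E·4πr² = Q_enc/ε₀.
E = |Q_enc|/(4πε₀r²) = (4.348e-8)/(4π·8.85×10^-12·(0.0636)²) = 9.66×10^4 N/C.

E ≈ 9.66×10^4 N/C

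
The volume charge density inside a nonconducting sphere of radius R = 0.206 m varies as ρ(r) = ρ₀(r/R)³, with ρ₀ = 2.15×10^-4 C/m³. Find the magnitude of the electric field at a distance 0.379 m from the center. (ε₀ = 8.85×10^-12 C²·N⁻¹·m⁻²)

By spherical symmetry E is radial; choose a Gaussian sphere of radius r = 0.379 m (r > R, all charge enclosed).
Q_enc = 4π ∫₀^R ρ₀(r'/R)^3 r'² dr' = 4πρ₀R³/6 = 3.936×10^-6 C.
Applying ∮E·dA = Q_enc/ε₀ with Φ = E(4πr²):
E = |Q_enc|/(4πε₀r²) = (3.936×10^-6)/(4π·8.85×10^-12·(0.379)²) = 2.46e5 N/C.

|E| = 2.46e5 N/C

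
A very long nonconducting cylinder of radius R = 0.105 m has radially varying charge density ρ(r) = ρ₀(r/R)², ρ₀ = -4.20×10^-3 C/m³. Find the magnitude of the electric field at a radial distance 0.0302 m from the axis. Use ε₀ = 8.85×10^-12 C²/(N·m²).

2.96e5 N/C

Choose a coaxial cylinder of radius r = 0.0302 m (arbitrary length L) as the Gaussian surface (r < R).
λ_enc = ∫₀^r ρ(r')·2πr' dr' = (2πρ₀/R²)·r^4/4 = -4.978×10^-7 C/m.
Applying ∮E·dA = Q_enc/ε₀ with the end caps contributing no flux:
E = |λ_enc|/(2πε₀r) = (4.978×10^-7)/(2π·8.85×10^-12·0.0302) = 2.96×10^5 N/C.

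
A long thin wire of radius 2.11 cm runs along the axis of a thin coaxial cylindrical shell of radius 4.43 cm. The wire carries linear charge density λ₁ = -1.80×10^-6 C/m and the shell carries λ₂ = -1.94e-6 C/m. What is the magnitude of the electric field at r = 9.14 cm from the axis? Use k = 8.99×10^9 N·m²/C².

Take a coaxial cylindrical Gaussian surface of radius r = 9.14 cm and length L (r > 4.43 cm, enclosing both).
λ_enc = λ₁ + λ₂ = (-1.80×10^-6) + (-1.94×10^-6) = -3.74×10^-6 C/m.
By Gauss's law (flux through the curved wall only), E·2πrL = λ_enc L/ε₀.
E = 2k|λ_enc|/r = 2(8.99×10^9)(3.74×10^-6)/(0.0914) = 7.36×10^5 N/C.

E = 7.36×10^5 N/C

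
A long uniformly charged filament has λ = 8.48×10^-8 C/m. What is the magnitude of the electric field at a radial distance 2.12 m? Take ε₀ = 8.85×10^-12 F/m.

Coaxial Gaussian cylinder, radius r = 2.12 m, length L.
Q_enc = λL, so λ_enc = 8.48×10^-8 C/m.
By Gauss's law (flux through the curved wall only), E·2πrL = λ_enc L/ε₀.
E = |λ_enc|/(2πε₀r) = (8.48×10^-8)/(2π·8.85×10^-12·2.12) = 719 N/C.

719 N/C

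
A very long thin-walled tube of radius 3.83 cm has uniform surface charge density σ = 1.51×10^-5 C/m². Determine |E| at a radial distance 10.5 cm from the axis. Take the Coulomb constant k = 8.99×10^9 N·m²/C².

Take a coaxial cylindrical Gaussian surface of radius r = 10.5 cm and length L (r > 3.83 cm).
The whole shell is enclosed: λ_enc = σ·2πR = (1.51e-5)·2π·(0.0383) = 3.634e-6 C/m.
Since E is radial and uniform over the curved surface, Φ = E·2πrL = Q_enc/ε₀ = λ_enc L/ε₀.
E = 2k|λ_enc|/r = 2(8.99×10^9)(3.634e-6)/(0.105) = 6.22×10^5 N/C.

E = 6.22×10^5 N/C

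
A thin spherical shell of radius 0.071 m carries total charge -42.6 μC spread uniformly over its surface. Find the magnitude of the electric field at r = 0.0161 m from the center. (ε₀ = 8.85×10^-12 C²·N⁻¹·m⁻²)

|E| = 0 V/m

Use a concentric Gaussian sphere at r = 0.0161 m (inside the shell, r < 0.071 m).
No charge lies within this surface, so Q_enc = 0 and Gauss's law gives E·4πr² = 0 ⇒ E = 0.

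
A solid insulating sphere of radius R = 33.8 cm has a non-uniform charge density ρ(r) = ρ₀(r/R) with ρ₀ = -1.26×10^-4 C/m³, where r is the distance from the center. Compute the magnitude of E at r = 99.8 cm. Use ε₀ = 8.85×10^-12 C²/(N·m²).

E = 1.38×10^5 N/C

By spherical symmetry E is radial; choose a Gaussian sphere of radius r = 99.8 cm (r > R, all charge enclosed).
Q_enc = 4π ∫₀^R ρ₀(r'/R)^1 r'² dr' = 4πρ₀R³/4 = -1.529×10^-5 C.
By Gauss's law, ∮E·dA = E·4πr² = Q_enc/ε₀.
E = |Q_enc|/(4πε₀r²) = (1.529×10^-5)/(4π·8.85×10^-12·(0.998)²) = 1.38×10^5 N/C.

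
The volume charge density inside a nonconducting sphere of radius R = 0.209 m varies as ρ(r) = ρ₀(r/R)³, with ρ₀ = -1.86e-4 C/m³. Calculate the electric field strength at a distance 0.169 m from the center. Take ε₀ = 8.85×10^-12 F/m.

By spherical symmetry E is radial; choose a Gaussian sphere of radius r = 0.169 m (r < R).
Q_enc = ∫₀^r ρ(r')·4πr'² dr' = (4πρ₀/R³) ∫₀^r r'^5 dr' = 4πρ₀ r^6/(6·R³) = -9.942e-7 C.
Since E is radial and uniform over the Gaussian sphere, Φ = E·4πr² = Q_enc/ε₀.
E = |Q_enc|/(4πε₀r²) = (9.942e-7)/(4π·8.85×10^-12·(0.169)²) = 3.13×10^5 N/C.

E ≈ 3.13×10^5 N/C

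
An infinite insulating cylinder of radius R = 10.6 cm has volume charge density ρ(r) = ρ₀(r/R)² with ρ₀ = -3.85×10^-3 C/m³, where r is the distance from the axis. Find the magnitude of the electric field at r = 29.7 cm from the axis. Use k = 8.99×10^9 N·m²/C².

Coaxial Gaussian cylinder, radius r = 29.7 cm, length L (r > R, full charge per length enclosed).
λ_enc = 2π ∫₀^R ρ₀(r'/R)^2 r' dr' = 2πρ₀R²/4 = -6.795×10^-5 C/m.
Applying ∮E·dA = Q_enc/ε₀ with the end caps contributing no flux:
E = 2k|λ_enc|/r = 2(8.99×10^9)(6.795×10^-5)/(0.297) = 4.11e6 N/C.

E = 4.11×10^6 N/C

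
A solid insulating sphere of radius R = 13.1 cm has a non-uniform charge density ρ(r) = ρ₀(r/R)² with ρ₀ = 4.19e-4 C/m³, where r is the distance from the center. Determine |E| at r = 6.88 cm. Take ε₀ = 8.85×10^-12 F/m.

Symmetry ⇒ E = E(r) r̂. Gaussian sphere of radius r = 6.88 cm (r < R).
Integrate the density: Q_enc = 4π ∫₀^r ρ₀(r'/R)^2 r'² dr' = 4πρ₀ r^5/(5·R²) = 9.459×10^-8 C.
Since E is radial and uniform over the Gaussian sphere, Φ = E·4πr² = Q_enc/ε₀.
E = |Q_enc|/(4πε₀r²) = (9.459×10^-8)/(4π·8.85×10^-12·(0.0688)²) = 1.80e5 N/C.

|E| ≈ 1.80e5 N/C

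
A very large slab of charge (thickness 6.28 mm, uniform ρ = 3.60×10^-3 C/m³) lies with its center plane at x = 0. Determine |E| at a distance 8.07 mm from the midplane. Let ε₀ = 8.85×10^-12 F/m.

The point |x| = 8.07 mm lies outside the slab (half-thickness 0.00314 m). A symmetric pillbox spanning the full slab encloses Q_enc = ρ·d·A.
Flux = 2EA ⇒ E = |ρ|d/(2ε₀), independent of distance outside.
E = (3.60×10^-3)(0.00628)/(2·8.85×10^-12) = 1.28×10^6 N/C.

1.28×10^6 N/C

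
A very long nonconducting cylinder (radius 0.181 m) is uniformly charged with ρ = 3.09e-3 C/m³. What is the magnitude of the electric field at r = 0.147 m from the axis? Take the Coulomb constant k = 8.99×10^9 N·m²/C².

2.57×10^7 N/C

Coaxial Gaussian cylinder, radius r = 0.147 m, length L (r < R).
Enclosed charge per unit length: λ_enc = ρ·πr² = (3.09×10^-3)π(0.147)² = 2.098×10^-4 C/m.
Since E is radial and uniform over the curved surface, Φ = E·2πrL = Q_enc/ε₀ = λ_enc L/ε₀.
E = 2k|λ_enc|/r = 2(8.99×10^9)(2.098×10^-4)/(0.147) = 2.57×10^7 N/C.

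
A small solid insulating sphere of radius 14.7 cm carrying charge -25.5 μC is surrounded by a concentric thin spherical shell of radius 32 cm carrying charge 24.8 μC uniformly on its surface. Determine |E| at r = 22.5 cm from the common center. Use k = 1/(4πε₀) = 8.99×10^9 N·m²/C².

Symmetry ⇒ E = E(r) r̂. Gaussian sphere of radius r = 22.5 cm (between the bodies, 14.7 cm < r < 32 cm).
Only the inner charge is enclosed; the outer shell contributes nothing inside itself. Q_enc = -25.5 μC = -2.55×10^-5 C.
Gauss's law: E·4πr² = Q_enc/ε₀.
E = k|Q_enc|/r² = (8.99×10^9)(2.55e-5)/(0.225)² = 4.53e6 N/C.

|E| = 4.53×10^6 N/C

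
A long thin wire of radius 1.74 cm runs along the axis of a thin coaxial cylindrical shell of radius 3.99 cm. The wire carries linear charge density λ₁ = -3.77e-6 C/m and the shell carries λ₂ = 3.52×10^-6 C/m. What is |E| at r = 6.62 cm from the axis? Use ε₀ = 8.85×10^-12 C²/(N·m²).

Choose a coaxial cylinder of radius r = 6.62 cm (arbitrary length L) as the Gaussian surface (r > 3.99 cm, enclosing both).
λ_enc = λ₁ + λ₂ = (-3.77e-6) + (3.52e-6) = -2.50×10^-7 C/m.
Applying ∮E·dA = Q_enc/ε₀ with the end caps contributing no flux:
E = |λ_enc|/(2πε₀r) = (2.50×10^-7)/(2π·8.85×10^-12·0.0662) = 6.79×10^4 N/C.

|E| = 6.79×10^4 N/C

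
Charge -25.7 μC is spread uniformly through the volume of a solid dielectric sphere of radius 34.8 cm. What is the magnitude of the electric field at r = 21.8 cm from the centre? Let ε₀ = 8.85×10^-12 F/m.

Take a concentric spherical Gaussian surface of radius r = 21.8 cm (r < R).
For a uniform sphere the enclosed fraction is (r/R)³, so Q_enc = (-25.7 μC)(0.218/0.348)³ = -6.318e-6 C.
Applying ∮E·dA = Q_enc/ε₀ with Φ = E(4πr²):
E = |Q_enc|/(4πε₀r²) = (6.318e-6)/(4π·8.85×10^-12·(0.218)²) = 1.20e6 N/C.

|E| = 1.20×10^6 N/C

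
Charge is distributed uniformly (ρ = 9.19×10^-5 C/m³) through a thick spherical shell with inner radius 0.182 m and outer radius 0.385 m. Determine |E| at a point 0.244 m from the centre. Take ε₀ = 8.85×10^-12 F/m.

E ≈ 4.94e5 N/C

By spherical symmetry E is radial; choose a Gaussian sphere of radius r = 0.244 m (within the shell material, 0.182 m < r < 0.385 m).
Only the shell between 0.182 m and r is enclosed: Q_enc = ρ·(4π/3)(r³ − a³) = (9.19×10^-5)·(4π/3)·((0.244)³ − (0.182)³) = 3.271×10^-6 C.
By Gauss's law, ∮E·dA = E·4πr² = Q_enc/ε₀.
E = |Q_enc|/(4πε₀r²) = (3.271e-6)/(4π·8.85×10^-12·(0.244)²) = 4.94×10^5 N/C.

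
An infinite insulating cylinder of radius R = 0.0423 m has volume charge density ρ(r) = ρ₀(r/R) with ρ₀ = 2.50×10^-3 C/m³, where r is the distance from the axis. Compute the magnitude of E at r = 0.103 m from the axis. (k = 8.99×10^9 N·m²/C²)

Choose a coaxial cylinder of radius r = 0.103 m (arbitrary length L) as the Gaussian surface (r > R, full charge per length enclosed).
λ_enc = 2π ∫₀^R ρ₀(r'/R)^1 r' dr' = 2πρ₀R²/3 = 9.369×10^-6 C/m.
Applying ∮E·dA = Q_enc/ε₀ with the end caps contributing no flux:
E = 2k|λ_enc|/r = 2(8.99×10^9)(9.369×10^-6)/(0.103) = 1.64×10^6 N/C.

|E| ≈ 1.64×10^6 V/m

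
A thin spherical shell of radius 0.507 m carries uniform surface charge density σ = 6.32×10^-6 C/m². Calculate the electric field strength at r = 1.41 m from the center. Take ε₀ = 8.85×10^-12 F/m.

Symmetry ⇒ E = E(r) r̂. Gaussian sphere of radius r = 1.41 m (r > 0.507 m).
The entire shell is enclosed: Q_enc = σ·4πR² = (6.32×10^-6)·4π·(0.507)² = 2.041×10^-5 C.
Since E is radial and uniform over the Gaussian sphere, Φ = E·4πr² = Q_enc/ε₀.
E = |Q_enc|/(4πε₀r²) = (2.041×10^-5)/(4π·8.85×10^-12·(1.41)²) = 9.23×10^4 N/C.

|E| = 9.23×10^4 V/m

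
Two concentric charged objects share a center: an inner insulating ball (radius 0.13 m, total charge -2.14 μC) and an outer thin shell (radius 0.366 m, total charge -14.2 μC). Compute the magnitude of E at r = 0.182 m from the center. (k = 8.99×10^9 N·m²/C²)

Take a concentric spherical Gaussian surface of radius r = 0.182 m (between the bodies, 0.13 m < r < 0.366 m).
The shell at 0.366 m lies outside the Gaussian surface, so Q_enc = -2.14 μC = -2.14e-6 C.
Gauss's law: E·4πr² = Q_enc/ε₀.
E = k|Q_enc|/r² = (8.99×10^9)(2.14×10^-6)/(0.182)² = 5.81×10^5 N/C.

E ≈ 5.81×10^5 V/m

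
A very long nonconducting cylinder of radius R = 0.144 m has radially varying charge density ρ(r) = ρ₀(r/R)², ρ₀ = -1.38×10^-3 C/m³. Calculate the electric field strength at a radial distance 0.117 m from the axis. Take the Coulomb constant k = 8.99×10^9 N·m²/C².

Take a coaxial cylindrical Gaussian surface of radius r = 0.117 m and length L (r < R).
Integrating ρ over the cross-section to radius r: λ_enc = (2πρ₀/R²) ∫₀^r r'^3 dr' = 2πρ₀ r^4/(4·R²) = -1.959e-5 C/m.
Since E is radial and uniform over the curved surface, Φ = E·2πrL = Q_enc/ε₀ = λ_enc L/ε₀.
E = 2k|λ_enc|/r = 2(8.99×10^9)(1.959e-5)/(0.117) = 3.01×10^6 N/C.

3.01e6 N/C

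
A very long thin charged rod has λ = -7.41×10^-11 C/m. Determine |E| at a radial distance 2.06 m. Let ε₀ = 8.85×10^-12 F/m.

E ≈ 0.647 V/m

By cylindrical symmetry E is radial; use a coaxial Gaussian cylinder of radius 2.06 m and length L.
Q_enc = λL, so λ_enc = -7.41×10^-11 C/m.
Gauss's law: E·2πrL = λ_enc L/ε₀.
E = |λ_enc|/(2πε₀r) = (7.41×10^-11)/(2π·8.85×10^-12·2.06) = 0.647 N/C.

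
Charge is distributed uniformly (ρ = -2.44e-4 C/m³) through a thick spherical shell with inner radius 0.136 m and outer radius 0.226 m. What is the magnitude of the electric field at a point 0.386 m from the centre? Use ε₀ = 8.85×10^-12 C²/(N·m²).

By spherical symmetry E is radial; choose a Gaussian sphere of radius r = 0.386 m (r > 0.226 m, enclosing the whole shell).
Q_enc = ρ·(4π/3)(b³ − a³) = (-2.44×10^-4)·(4π/3)·((0.226)³ − (0.136)³) = -9.227×10^-6 C.
Applying ∮E·dA = Q_enc/ε₀ with Φ = E(4πr²):
E = |Q_enc|/(4πε₀r²) = (9.227×10^-6)/(4π·8.85×10^-12·(0.386)²) = 5.57×10^5 N/C.

E ≈ 5.57×10^5 N/C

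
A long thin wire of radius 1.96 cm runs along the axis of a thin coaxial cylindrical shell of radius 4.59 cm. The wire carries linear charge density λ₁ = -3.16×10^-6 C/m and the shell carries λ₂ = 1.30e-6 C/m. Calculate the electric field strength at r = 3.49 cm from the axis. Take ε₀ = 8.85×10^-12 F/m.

Coaxial Gaussian cylinder, radius r = 3.49 cm, length L (between the conductors, 1.96 cm < r < 4.59 cm).
The shell at 4.59 cm lies outside the Gaussian surface, so λ_enc = λ₁ = -3.16×10^-6 C/m.
Since E is radial and uniform over the curved surface, Φ = E·2πrL = Q_enc/ε₀ = λ_enc L/ε₀.
E = |λ_enc|/(2πε₀r) = (3.16×10^-6)/(2π·8.85×10^-12·0.0349) = 1.63×10^6 N/C.

|E| ≈ 1.63×10^6 N/C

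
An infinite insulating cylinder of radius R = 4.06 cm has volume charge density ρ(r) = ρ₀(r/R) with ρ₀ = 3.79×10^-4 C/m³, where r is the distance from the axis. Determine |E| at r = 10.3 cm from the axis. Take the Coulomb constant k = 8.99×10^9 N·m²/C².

|E| ≈ 2.28e5 V/m

Coaxial Gaussian cylinder, radius r = 10.3 cm, length L (r > R, full charge per length enclosed).
λ_enc = 2π ∫₀^R ρ₀(r'/R)^1 r' dr' = 2πρ₀R²/3 = 1.308e-6 C/m.
Applying ∮E·dA = Q_enc/ε₀ with the end caps contributing no flux:
E = 2k|λ_enc|/r = 2(8.99×10^9)(1.308×10^-6)/(0.103) = 2.28×10^5 N/C.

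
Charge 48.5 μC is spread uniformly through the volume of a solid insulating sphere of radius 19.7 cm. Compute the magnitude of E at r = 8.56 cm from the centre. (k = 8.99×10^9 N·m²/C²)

Take a concentric spherical Gaussian surface of radius r = 8.56 cm (r < R).
For a uniform sphere the enclosed fraction is (r/R)³, so Q_enc = (48.5 μC)(0.0856/0.197)³ = 3.979×10^-6 C.
Gauss's law: E·4πr² = Q_enc/ε₀.
E = k|Q_enc|/r² = (8.99×10^9)(3.979e-6)/(0.0856)² = 4.88e6 N/C.

|E| ≈ 4.88×10^6 V/m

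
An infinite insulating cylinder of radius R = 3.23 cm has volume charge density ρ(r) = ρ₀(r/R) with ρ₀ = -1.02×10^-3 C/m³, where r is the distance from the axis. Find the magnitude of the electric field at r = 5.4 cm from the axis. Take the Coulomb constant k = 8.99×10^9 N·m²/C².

Choose a coaxial cylinder of radius r = 5.4 cm (arbitrary length L) as the Gaussian surface (r > R, full charge per length enclosed).
λ_enc = 2π ∫₀^R ρ₀(r'/R)^1 r' dr' = 2πρ₀R²/3 = -2.229e-6 C/m.
Applying ∮E·dA = Q_enc/ε₀ with the end caps contributing no flux:
E = 2k|λ_enc|/r = 2(8.99×10^9)(2.229×10^-6)/(0.054) = 7.42e5 N/C.

|E| = 7.42×10^5 N/C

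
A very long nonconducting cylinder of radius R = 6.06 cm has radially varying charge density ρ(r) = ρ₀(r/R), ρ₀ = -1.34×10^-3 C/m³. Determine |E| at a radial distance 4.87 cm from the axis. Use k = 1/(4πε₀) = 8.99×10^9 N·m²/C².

E = 1.97×10^6 N/C

Coaxial Gaussian cylinder, radius r = 4.87 cm, length L (r < R).
λ_enc = ∫₀^r ρ(r')·2πr' dr' = (2πρ₀/R)·r^3/3 = -5.349×10^-6 C/m.
Since E is radial and uniform over the curved surface, Φ = E·2πrL = Q_enc/ε₀ = λ_enc L/ε₀.
E = 2k|λ_enc|/r = 2(8.99×10^9)(5.349e-6)/(0.0487) = 1.97×10^6 N/C.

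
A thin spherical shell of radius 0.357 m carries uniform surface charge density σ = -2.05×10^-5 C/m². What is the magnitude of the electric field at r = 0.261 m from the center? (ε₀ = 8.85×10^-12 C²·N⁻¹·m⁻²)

|E| = 0 N/C

Use a concentric Gaussian sphere at r = 0.261 m (inside the shell, r < 0.357 m).
No charge lies within this surface, so Q_enc = 0 and Gauss's law gives E·4πr² = 0 ⇒ E = 0.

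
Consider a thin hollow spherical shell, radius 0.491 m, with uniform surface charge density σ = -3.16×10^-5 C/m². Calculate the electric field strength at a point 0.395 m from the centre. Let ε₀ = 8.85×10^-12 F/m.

E = 0 (no enclosed charge)

By spherical symmetry E is radial; choose a Gaussian sphere of radius r = 0.395 m (inside the shell, r < 0.491 m).
No charge lies within this surface, so Q_enc = 0 and Gauss's law gives E·4πr² = 0 ⇒ E = 0.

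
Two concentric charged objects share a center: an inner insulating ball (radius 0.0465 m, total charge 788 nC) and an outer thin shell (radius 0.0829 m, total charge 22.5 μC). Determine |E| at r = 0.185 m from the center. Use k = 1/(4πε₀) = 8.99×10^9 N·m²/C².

Take a concentric spherical Gaussian surface of radius r = 0.185 m (r > 0.0829 m, enclosing both).
Q_enc = (788 nC) + (22.5 μC) = 2.329e-5 C.
Since E is radial and uniform over the Gaussian sphere, Φ = E·4πr² = Q_enc/ε₀.
E = k|Q_enc|/r² = (8.99×10^9)(2.329×10^-5)/(0.185)² = 6.12e6 N/C.

E ≈ 6.12e6 N/C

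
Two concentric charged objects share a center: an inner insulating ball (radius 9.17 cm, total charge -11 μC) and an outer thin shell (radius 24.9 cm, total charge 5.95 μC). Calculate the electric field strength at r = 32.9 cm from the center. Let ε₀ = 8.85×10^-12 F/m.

Symmetry ⇒ E = E(r) r̂. Gaussian sphere of radius r = 32.9 cm (r > 24.9 cm, enclosing both).
Q_enc = (-11 μC) + (5.95 μC) = -5.05×10^-6 C.
Applying ∮E·dA = Q_enc/ε₀ with Φ = E(4πr²):
E = |Q_enc|/(4πε₀r²) = (5.05×10^-6)/(4π·8.85×10^-12·(0.329)²) = 4.20×10^5 N/C.

|E| = 4.20×10^5 V/m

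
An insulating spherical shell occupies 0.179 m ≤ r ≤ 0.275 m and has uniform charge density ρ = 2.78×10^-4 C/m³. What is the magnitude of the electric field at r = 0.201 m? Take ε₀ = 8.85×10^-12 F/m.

Take a concentric spherical Gaussian surface of radius r = 0.201 m (within the shell material, 0.179 m < r < 0.275 m).
Enclosed charge is the volume from a to r: Q_enc = (4π/3)ρ(r³ − a³) = 2.778e-6 C.
Applying ∮E·dA = Q_enc/ε₀ with Φ = E(4πr²):
E = |Q_enc|/(4πε₀r²) = (2.778×10^-6)/(4π·8.85×10^-12·(0.201)²) = 6.18×10^5 N/C.

E = 6.18×10^5 V/m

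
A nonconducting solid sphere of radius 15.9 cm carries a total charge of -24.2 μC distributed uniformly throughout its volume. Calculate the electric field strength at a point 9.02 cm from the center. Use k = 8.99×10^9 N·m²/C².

Take a concentric spherical Gaussian surface of radius r = 9.02 cm (r < R).
For a uniform sphere the enclosed fraction is (r/R)³, so Q_enc = (-24.2 μC)(0.0902/0.159)³ = -4.418×10^-6 C.
Since E is radial and uniform over the Gaussian sphere, Φ = E·4πr² = Q_enc/ε₀.
E = k|Q_enc|/r² = (8.99×10^9)(4.418×10^-6)/(0.0902)² = 4.88×10^6 N/C.

|E| ≈ 4.88e6 N/C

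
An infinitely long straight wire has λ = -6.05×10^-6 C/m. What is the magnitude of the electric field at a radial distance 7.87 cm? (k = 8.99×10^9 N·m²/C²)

Take a coaxial cylindrical Gaussian surface of radius r = 7.87 cm and length L.
Q_enc = λL, so λ_enc = -6.05e-6 C/m.
Applying ∮E·dA = Q_enc/ε₀ with the end caps contributing no flux:
E = 2k|λ_enc|/r = 2(8.99×10^9)(6.05×10^-6)/(0.0787) = 1.38e6 N/C.

1.38×10^6 V/m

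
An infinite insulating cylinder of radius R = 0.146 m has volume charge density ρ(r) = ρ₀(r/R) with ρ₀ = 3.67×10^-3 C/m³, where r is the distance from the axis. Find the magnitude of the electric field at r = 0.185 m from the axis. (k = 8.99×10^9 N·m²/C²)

Coaxial Gaussian cylinder, radius r = 0.185 m, length L (r > R, full charge per length enclosed).
λ_enc = 2π ∫₀^R ρ₀(r'/R)^1 r' dr' = 2πρ₀R²/3 = 1.638e-4 C/m.
Applying ∮E·dA = Q_enc/ε₀ with the end caps contributing no flux:
E = 2k|λ_enc|/r = 2(8.99×10^9)(1.638e-4)/(0.185) = 1.59×10^7 N/C.

E = 1.59×10^7 N/C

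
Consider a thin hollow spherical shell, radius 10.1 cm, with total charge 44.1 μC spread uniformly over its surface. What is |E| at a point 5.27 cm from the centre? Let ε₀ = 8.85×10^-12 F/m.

E = 0 (no enclosed charge)

By spherical symmetry E is radial; choose a Gaussian sphere of radius r = 5.27 cm (inside the shell, r < 10.1 cm).
No charge lies within this surface, so Q_enc = 0 and Gauss's law gives E·4πr² = 0 ⇒ E = 0.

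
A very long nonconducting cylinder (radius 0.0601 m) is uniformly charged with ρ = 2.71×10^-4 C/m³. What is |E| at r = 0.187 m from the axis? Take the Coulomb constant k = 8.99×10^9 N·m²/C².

By cylindrical symmetry E is radial; use a coaxial Gaussian cylinder of radius 0.187 m and length L (r > 0.0601 m, full cross-section enclosed).
λ_enc = ρ·πR² = (2.71×10^-4)π(0.0601)² = 3.075e-6 C/m.
Since E is radial and uniform over the curved surface, Φ = E·2πrL = Q_enc/ε₀ = λ_enc L/ε₀.
E = 2k|λ_enc|/r = 2(8.99×10^9)(3.075e-6)/(0.187) = 2.96×10^5 N/C.

2.96×10^5 V/m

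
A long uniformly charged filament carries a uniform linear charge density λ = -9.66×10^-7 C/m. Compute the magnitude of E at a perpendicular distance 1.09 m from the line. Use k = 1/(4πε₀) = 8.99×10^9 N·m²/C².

Coaxial Gaussian cylinder, radius r = 1.09 m, length L.
Q_enc = λL, so λ_enc = -9.66×10^-7 C/m.
Gauss's law: E·2πrL = λ_enc L/ε₀.
E = 2k|λ_enc|/r = 2(8.99×10^9)(9.66×10^-7)/(1.09) = 1.59×10^4 N/C.

|E| = 1.59×10^4 V/m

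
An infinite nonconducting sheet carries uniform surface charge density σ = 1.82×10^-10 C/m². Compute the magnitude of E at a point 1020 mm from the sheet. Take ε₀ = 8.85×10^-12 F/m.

The symmetry is planar: E is normal to the sheet and the same magnitude on both sides. Take a pillbox straddling the sheet with end-cap area A.
Flux Φ = 2EA and Q_enc = σA, so 2EA = σA/ε₀ ⇒ E = |σ|/(2ε₀), independent of distance.
E = |σ|/(2ε₀) = (1.82e-10)/(2·8.85×10^-12) = 10.3 N/C.

E ≈ 10.3 N/C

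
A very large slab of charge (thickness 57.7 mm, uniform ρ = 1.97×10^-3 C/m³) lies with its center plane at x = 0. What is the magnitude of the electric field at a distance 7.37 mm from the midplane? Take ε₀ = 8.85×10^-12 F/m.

|E| = 1.64×10^6 V/m

By symmetry E is perpendicular to the slab. A Gaussian pillbox from −7.37 mm to +7.37 mm (face area A) lies entirely within the slab.
Q_enc = ρ·(2x)·A and flux = 2EA, so 2EA = 2ρxA/ε₀ ⇒ E = |ρ|x/ε₀.
E = (1.97e-3)(0.00737)/(8.85×10^-12) = 1.64×10^6 N/C.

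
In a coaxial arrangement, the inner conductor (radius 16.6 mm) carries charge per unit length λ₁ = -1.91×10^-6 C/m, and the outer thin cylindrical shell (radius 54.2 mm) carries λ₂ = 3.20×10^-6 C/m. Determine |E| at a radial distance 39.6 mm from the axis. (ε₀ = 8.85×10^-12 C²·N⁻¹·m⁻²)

|E| ≈ 8.67e5 N/C

Choose a coaxial cylinder of radius r = 39.6 mm (arbitrary length L) as the Gaussian surface (between the conductors, 16.6 mm < r < 54.2 mm).
The shell at 54.2 mm lies outside the Gaussian surface, so λ_enc = λ₁ = -1.91×10^-6 C/m.
By Gauss's law (flux through the curved wall only), E·2πrL = λ_enc L/ε₀.
E = |λ_enc|/(2πε₀r) = (1.91×10^-6)/(2π·8.85×10^-12·0.0396) = 8.67e5 N/C.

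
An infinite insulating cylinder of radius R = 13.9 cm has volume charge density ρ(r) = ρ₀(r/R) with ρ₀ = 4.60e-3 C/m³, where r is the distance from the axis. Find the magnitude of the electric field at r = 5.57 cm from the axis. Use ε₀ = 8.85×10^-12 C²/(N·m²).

Coaxial Gaussian cylinder, radius r = 5.57 cm, length L (r < R).
Integrating ρ over the cross-section to radius r: λ_enc = (2πρ₀/R) ∫₀^r r'^2 dr' = 2πρ₀ r^3/(3·R) = 1.198×10^-5 C/m.
Gauss's law: E·2πrL = λ_enc L/ε₀.
E = |λ_enc|/(2πε₀r) = (1.198×10^-5)/(2π·8.85×10^-12·0.0557) = 3.87e6 N/C.

|E| = 3.87e6 N/C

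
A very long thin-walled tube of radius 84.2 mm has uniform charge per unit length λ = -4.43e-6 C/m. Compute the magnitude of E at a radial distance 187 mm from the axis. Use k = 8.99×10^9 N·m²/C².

Coaxial Gaussian cylinder, radius r = 187 mm, length L (r > 84.2 mm).
The full line charge is enclosed: λ_enc = -4.43×10^-6 C/m.
By Gauss's law (flux through the curved wall only), E·2πrL = λ_enc L/ε₀.
E = 2k|λ_enc|/r = 2(8.99×10^9)(4.43×10^-6)/(0.187) = 4.26×10^5 N/C.

|E| = 4.26×10^5 V/m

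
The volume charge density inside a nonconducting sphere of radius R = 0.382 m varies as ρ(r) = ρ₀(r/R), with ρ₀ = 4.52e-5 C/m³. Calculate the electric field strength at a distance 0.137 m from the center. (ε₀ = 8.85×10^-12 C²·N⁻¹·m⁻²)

By spherical symmetry E is radial; choose a Gaussian sphere of radius r = 0.137 m (r < R).
Q_enc = ∫₀^r ρ(r')·4πr'² dr' = (4πρ₀/R) ∫₀^r r'^3 dr' = 4πρ₀ r^4/(4·R) = 1.31×10^-7 C.
Since E is radial and uniform over the Gaussian sphere, Φ = E·4πr² = Q_enc/ε₀.
E = |Q_enc|/(4πε₀r²) = (1.31e-7)/(4π·8.85×10^-12·(0.137)²) = 6.27×10^4 N/C.

E = 6.27×10^4 N/C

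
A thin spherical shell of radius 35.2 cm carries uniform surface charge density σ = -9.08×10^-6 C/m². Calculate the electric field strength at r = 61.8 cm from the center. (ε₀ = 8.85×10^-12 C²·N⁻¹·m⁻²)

3.33e5 N/C

Use a concentric Gaussian sphere at r = 61.8 cm (r > 35.2 cm).
The entire shell is enclosed: Q_enc = σ·4πR² = (-9.08×10^-6)·4π·(0.352)² = -1.414×10^-5 C.
By Gauss's law, ∮E·dA = E·4πr² = Q_enc/ε₀.
E = |Q_enc|/(4πε₀r²) = (1.414×10^-5)/(4π·8.85×10^-12·(0.618)²) = 3.33×10^5 N/C.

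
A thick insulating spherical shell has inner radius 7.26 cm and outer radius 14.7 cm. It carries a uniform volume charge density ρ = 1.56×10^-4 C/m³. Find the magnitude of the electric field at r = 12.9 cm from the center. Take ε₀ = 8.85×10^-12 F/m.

E = 6.23e5 V/m

Use a concentric Gaussian sphere at r = 12.9 cm (within the shell material, 7.26 cm < r < 14.7 cm).
Enclosed charge is the volume from a to r: Q_enc = (4π/3)ρ(r³ − a³) = 1.153e-6 C.
Gauss's law: E·4πr² = Q_enc/ε₀.
E = |Q_enc|/(4πε₀r²) = (1.153e-6)/(4π·8.85×10^-12·(0.129)²) = 6.23e5 N/C.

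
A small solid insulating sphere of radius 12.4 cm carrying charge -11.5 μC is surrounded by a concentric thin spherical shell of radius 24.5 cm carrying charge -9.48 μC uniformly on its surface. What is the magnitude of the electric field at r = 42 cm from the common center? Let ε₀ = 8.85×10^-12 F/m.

Use a concentric Gaussian sphere at r = 42 cm (r > 24.5 cm, enclosing both).
Q_enc = (-11.5 μC) + (-9.48 μC) = -2.098×10^-5 C.
Gauss's law: E·4πr² = Q_enc/ε₀.
E = |Q_enc|/(4πε₀r²) = (2.098×10^-5)/(4π·8.85×10^-12·(0.42)²) = 1.07×10^6 N/C.

E ≈ 1.07e6 N/C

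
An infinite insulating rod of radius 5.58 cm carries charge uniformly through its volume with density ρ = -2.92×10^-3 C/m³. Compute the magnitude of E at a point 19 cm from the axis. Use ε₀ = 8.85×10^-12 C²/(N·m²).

E ≈ 2.70e6 N/C

Choose a coaxial cylinder of radius r = 19 cm (arbitrary length L) as the Gaussian surface (r > 5.58 cm, full cross-section enclosed).
λ_enc = ρ·πR² = (-2.92e-3)π(0.0558)² = -2.856e-5 C/m.
Applying ∮E·dA = Q_enc/ε₀ with the end caps contributing no flux:
E = |λ_enc|/(2πε₀r) = (2.856e-5)/(2π·8.85×10^-12·0.19) = 2.70×10^6 N/C.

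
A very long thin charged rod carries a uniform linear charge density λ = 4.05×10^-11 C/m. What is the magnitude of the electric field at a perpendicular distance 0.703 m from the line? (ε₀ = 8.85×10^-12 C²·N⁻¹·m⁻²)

Choose a coaxial cylinder of radius r = 0.703 m (arbitrary length L) as the Gaussian surface.
Q_enc = λL, so λ_enc = 4.05×10^-11 C/m.
By Gauss's law (flux through the curved wall only), E·2πrL = λ_enc L/ε₀.
E = |λ_enc|/(2πε₀r) = (4.05×10^-11)/(2π·8.85×10^-12·0.703) = 1.04 N/C.

|E| ≈ 1.04 V/m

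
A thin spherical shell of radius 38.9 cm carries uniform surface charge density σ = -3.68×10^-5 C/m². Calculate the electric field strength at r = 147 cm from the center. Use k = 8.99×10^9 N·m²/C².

Take a concentric spherical Gaussian surface of radius r = 147 cm (r > 38.9 cm).
The entire shell is enclosed: Q_enc = σ·4πR² = (-3.68×10^-5)·4π·(0.389)² = -6.998e-5 C.
Applying ∮E·dA = Q_enc/ε₀ with Φ = E(4πr²):
E = k|Q_enc|/r² = (8.99×10^9)(6.998×10^-5)/(1.47)² = 2.91e5 N/C.

2.91×10^5 N/C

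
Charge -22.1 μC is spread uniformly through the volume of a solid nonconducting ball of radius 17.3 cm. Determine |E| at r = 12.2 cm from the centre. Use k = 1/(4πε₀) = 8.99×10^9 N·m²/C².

Take a concentric spherical Gaussian surface of radius r = 12.2 cm (r < R).
Only the charge within r is enclosed: Q_enc = Q·(r/R)³ = (-22.1 μC)·(12.2 cm/17.3 cm)³ = -7.751e-6 C.
By Gauss's law, ∮E·dA = E·4πr² = Q_enc/ε₀.
E = k|Q_enc|/r² = (8.99×10^9)(7.751e-6)/(0.122)² = 4.68×10^6 N/C.

E ≈ 4.68×10^6 N/C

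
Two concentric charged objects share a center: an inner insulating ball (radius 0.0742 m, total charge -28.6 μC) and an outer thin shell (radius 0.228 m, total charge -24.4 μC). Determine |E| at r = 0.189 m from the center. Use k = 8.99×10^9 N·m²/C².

|E| ≈ 7.20e6 V/m

Use a concentric Gaussian sphere at r = 0.189 m (between the bodies, 0.0742 m < r < 0.228 m).
The shell at 0.228 m lies outside the Gaussian surface, so Q_enc = -28.6 μC = -2.86e-5 C.
Since E is radial and uniform over the Gaussian sphere, Φ = E·4πr² = Q_enc/ε₀.
E = k|Q_enc|/r² = (8.99×10^9)(2.86×10^-5)/(0.189)² = 7.20×10^6 N/C.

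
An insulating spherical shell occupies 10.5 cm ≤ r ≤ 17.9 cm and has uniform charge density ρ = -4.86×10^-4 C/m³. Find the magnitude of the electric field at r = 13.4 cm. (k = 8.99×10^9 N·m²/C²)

Take a concentric spherical Gaussian surface of radius r = 13.4 cm (within the shell material, 10.5 cm < r < 17.9 cm).
Enclosed charge is the volume from a to r: Q_enc = (4π/3)ρ(r³ − a³) = -2.542×10^-6 C.
Gauss's law: E·4πr² = Q_enc/ε₀.
E = k|Q_enc|/r² = (8.99×10^9)(2.542×10^-6)/(0.134)² = 1.27e6 N/C.

|E| ≈ 1.27×10^6 N/C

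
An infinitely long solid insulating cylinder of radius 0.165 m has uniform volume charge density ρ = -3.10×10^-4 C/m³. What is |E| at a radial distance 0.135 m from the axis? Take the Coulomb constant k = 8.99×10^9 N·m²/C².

Choose a coaxial cylinder of radius r = 0.135 m (arbitrary length L) as the Gaussian surface (r < R).
Enclosed charge per unit length: λ_enc = ρ·πr² = (-3.10e-4)π(0.135)² = -1.775×10^-5 C/m.
Gauss's law: E·2πrL = λ_enc L/ε₀.
E = 2k|λ_enc|/r = 2(8.99×10^9)(1.775×10^-5)/(0.135) = 2.36×10^6 N/C.

|E| = 2.36×10^6 N/C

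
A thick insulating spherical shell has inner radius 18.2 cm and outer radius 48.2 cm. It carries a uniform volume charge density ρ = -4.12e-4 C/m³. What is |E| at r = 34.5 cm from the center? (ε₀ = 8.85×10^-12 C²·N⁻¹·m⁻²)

|E| = 4.57e6 N/C

By spherical symmetry E is radial; choose a Gaussian sphere of radius r = 34.5 cm (within the shell material, 18.2 cm < r < 48.2 cm).
Only the shell between 18.2 cm and r is enclosed: Q_enc = ρ·(4π/3)(r³ − a³) = (-4.12×10^-4)·(4π/3)·((0.345)³ − (0.182)³) = -6.046e-5 C.
By Gauss's law, ∮E·dA = E·4πr² = Q_enc/ε₀.
E = |Q_enc|/(4πε₀r²) = (6.046e-5)/(4π·8.85×10^-12·(0.345)²) = 4.57×10^6 N/C.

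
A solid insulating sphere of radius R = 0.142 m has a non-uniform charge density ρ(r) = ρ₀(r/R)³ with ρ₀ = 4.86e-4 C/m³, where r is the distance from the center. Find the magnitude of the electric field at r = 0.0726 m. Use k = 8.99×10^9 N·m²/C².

By spherical symmetry E is radial; choose a Gaussian sphere of radius r = 0.0726 m (r < R).
Integrate the density: Q_enc = 4π ∫₀^r ρ₀(r'/R)^3 r'² dr' = 4πρ₀ r^6/(6·R³) = 5.205×10^-8 C.
Gauss's law: E·4πr² = Q_enc/ε₀.
E = k|Q_enc|/r² = (8.99×10^9)(5.205e-8)/(0.0726)² = 8.88e4 N/C.

|E| ≈ 8.88×10^4 N/C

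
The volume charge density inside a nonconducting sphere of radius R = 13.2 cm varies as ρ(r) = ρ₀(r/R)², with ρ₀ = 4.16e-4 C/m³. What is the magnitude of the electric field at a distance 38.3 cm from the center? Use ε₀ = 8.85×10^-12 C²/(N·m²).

By spherical symmetry E is radial; choose a Gaussian sphere of radius r = 38.3 cm (r > R, all charge enclosed).
Q_enc = 4π ∫₀^R ρ₀(r'/R)^2 r'² dr' = 4πρ₀R³/5 = 2.405×10^-6 C.
Gauss's law: E·4πr² = Q_enc/ε₀.
E = |Q_enc|/(4πε₀r²) = (2.405e-6)/(4π·8.85×10^-12·(0.383)²) = 1.47×10^5 N/C.

E ≈ 1.47×10^5 V/m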